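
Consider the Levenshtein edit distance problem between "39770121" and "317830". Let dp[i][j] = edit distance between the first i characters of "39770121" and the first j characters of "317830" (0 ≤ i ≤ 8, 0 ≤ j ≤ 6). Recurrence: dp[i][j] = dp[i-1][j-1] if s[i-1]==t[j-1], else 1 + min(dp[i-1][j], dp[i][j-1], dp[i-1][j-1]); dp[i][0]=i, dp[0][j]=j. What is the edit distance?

   ''  3  1  7  8  3  0
''  0  1  2  3  4  5  6
 3  1  0  1  2  3  4  5
 9  2  1  1  2  3  4  5
 7  3  2  2  1  2  3  4
 7  4  3  3  2  2  3  4
 0  5  4  4  3  3  3  3
 1  6  5  4  4  4  4  4
 2  7  6  5  5  5  5  5
 1  8  7  6  6  6  6  6

6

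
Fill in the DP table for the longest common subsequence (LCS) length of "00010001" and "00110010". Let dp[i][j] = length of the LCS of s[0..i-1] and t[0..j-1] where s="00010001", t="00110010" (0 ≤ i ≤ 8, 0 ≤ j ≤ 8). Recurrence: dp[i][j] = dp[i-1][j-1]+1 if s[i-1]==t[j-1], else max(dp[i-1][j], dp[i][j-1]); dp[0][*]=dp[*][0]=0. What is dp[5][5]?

   ''  0  0  1  1  0  0  1  0
''  0  0  0  0  0  0  0  0  0
 0  0  1  1  1  1  1  1  1  1
 0  0  1  2  2  2  2  2  2  2
 0  0  1  2  2  2  3  3  3  3
 1  0  1  2  3  3  3  3  4  4
 0  0  1  2  3  3  4  4  4  5
 0  0  1  2  3  3  4  5  5  5
 0  0  1  2  3  3  4  5  5  6
 1  0  1  2  3  4  4  5  6  6

4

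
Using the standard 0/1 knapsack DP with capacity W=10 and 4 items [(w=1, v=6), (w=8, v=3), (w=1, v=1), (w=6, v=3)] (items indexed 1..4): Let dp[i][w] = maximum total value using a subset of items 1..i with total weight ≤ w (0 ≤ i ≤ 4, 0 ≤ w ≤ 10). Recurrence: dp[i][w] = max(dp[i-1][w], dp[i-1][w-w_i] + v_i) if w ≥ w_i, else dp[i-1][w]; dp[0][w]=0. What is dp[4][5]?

i\w   0   1   2   3   4   5   6   7   8   9  10
  0   0   0   0   0   0   0   0   0   0   0   0
  1   0   6   6   6   6   6   6   6   6   6   6
  2   0   6   6   6   6   6   6   6   6   9   9
  3   0   6   7   7   7   7   7   7   7   9  10
  4   0   6   7   7   7   7   7   9  10  10  10

7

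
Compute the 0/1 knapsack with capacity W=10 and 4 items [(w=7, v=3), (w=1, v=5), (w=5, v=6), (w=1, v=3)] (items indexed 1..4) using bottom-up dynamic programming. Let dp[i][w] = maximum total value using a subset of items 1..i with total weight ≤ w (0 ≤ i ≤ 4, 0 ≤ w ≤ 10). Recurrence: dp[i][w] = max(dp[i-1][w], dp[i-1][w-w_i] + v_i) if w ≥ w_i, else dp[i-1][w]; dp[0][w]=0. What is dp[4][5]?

i\w   0   1   2   3   4   5   6   7   8   9  10
  0   0   0   0   0   0   0   0   0   0   0   0
  1   0   0   0   0   0   0   0   3   3   3   3
  2   0   5   5   5   5   5   5   5   8   8   8
  3   0   5   5   5   5   6  11  11  11  11  11
  4   0   5   8   8   8   8  11  14  14  14  14

8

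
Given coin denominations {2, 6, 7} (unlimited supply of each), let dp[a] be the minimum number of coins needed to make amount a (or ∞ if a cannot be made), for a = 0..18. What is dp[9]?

2

 a  0  1  2  3  4  5  6  7  8  9 10 11 12 13 14 15 16 17 18
dp  0  -  1  -  2  -  1  1  2  2  3  3  2  2  2  3  3  4  3
(- denotes ∞ / unreachable)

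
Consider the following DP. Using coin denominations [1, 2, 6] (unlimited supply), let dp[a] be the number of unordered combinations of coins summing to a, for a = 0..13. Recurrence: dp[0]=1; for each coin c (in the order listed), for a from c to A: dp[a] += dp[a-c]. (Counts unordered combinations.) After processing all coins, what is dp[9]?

after  coin     0     1     2     3     4     5     6     7     8     9    10    11    12    13
          1     1     1     1     1     1     1     1     1     1     1     1     1     1     1
          2     1     1     2     2     3     3     4     4     5     5     6     6     7     7
          6     1     1     2     2     3     3     5     5     7     7     9     9    12    12

7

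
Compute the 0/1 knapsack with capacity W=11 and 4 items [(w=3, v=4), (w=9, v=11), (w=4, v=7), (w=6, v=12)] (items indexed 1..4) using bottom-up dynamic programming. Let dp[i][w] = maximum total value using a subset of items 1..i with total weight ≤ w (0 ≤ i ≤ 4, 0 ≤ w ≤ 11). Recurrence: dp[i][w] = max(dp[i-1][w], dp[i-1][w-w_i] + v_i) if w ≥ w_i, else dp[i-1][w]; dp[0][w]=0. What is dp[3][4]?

i\w   0   1   2   3   4   5   6   7   8   9  10  11
  0   0   0   0   0   0   0   0   0   0   0   0   0
  1   0   0   0   4   4   4   4   4   4   4   4   4
  2   0   0   0   4   4   4   4   4   4  11  11  11
  3   0   0   0   4   7   7   7  11  11  11  11  11
  4   0   0   0   4   7   7  12  12  12  16  19  19

7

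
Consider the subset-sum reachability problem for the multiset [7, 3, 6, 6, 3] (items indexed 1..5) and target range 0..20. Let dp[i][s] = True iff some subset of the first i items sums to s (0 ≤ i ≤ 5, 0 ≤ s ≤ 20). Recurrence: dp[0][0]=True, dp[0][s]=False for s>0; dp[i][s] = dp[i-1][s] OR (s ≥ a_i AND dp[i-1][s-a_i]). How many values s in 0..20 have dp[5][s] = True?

12

i\s   0   1   2   3   4   5   6   7   8   9  10  11  12  13  14  15  16  17  18  19  20
  0   T   F   F   F   F   F   F   F   F   F   F   F   F   F   F   F   F   F   F   F   F
  1   T   F   F   F   F   F   F   T   F   F   F   F   F   F   F   F   F   F   F   F   F
  2   T   F   F   T   F   F   F   T   F   F   T   F   F   F   F   F   F   F   F   F   F
  3   T   F   F   T   F   F   T   T   F   T   T   F   F   T   F   F   T   F   F   F   F
  4   T   F   F   T   F   F   T   T   F   T   T   F   T   T   F   T   T   F   F   T   F
  5   T   F   F   T   F   F   T   T   F   T   T   F   T   T   F   T   T   F   T   T   F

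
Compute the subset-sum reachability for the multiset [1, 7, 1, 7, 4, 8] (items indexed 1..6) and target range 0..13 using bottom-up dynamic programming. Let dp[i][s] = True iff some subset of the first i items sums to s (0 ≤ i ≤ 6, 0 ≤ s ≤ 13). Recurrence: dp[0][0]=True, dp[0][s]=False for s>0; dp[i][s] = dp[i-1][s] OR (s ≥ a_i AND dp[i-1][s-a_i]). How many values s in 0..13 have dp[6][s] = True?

13

i\s   0   1   2   3   4   5   6   7   8   9  10  11  12  13
  0   T   F   F   F   F   F   F   F   F   F   F   F   F   F
  1   T   T   F   F   F   F   F   F   F   F   F   F   F   F
  2   T   T   F   F   F   F   F   T   T   F   F   F   F   F
  3   T   T   T   F   F   F   F   T   T   T   F   F   F   F
  4   T   T   T   F   F   F   F   T   T   T   F   F   F   F
  5   T   T   T   F   T   T   T   T   T   T   F   T   T   T
  6   T   T   T   F   T   T   T   T   T   T   T   T   T   T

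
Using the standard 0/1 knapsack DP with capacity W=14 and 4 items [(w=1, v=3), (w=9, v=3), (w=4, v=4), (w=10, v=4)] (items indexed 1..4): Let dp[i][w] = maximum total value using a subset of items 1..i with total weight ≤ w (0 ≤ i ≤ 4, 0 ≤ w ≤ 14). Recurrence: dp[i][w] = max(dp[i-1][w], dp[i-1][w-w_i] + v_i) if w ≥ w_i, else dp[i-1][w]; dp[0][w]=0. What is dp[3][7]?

i\w   0   1   2   3   4   5   6   7   8   9  10  11  12  13  14
  0   0   0   0   0   0   0   0   0   0   0   0   0   0   0   0
  1   0   3   3   3   3   3   3   3   3   3   3   3   3   3   3
  2   0   3   3   3   3   3   3   3   3   3   6   6   6   6   6
  3   0   3   3   3   4   7   7   7   7   7   7   7   7   7  10
  4   0   3   3   3   4   7   7   7   7   7   7   7   7   7  10

7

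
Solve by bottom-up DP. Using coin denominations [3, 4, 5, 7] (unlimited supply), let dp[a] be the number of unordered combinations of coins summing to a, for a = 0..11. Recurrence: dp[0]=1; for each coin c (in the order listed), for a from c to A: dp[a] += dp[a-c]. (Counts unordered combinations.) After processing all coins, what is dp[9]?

2

after  coin     0     1     2     3     4     5     6     7     8     9    10    11
          3     1     0     0     1     0     0     1     0     0     1     0     0
          4     1     0     0     1     1     0     1     1     1     1     1     1
          5     1     0     0     1     1     1     1     1     2     2     2     2
          7     1     0     0     1     1     1     1     2     2     2     3     3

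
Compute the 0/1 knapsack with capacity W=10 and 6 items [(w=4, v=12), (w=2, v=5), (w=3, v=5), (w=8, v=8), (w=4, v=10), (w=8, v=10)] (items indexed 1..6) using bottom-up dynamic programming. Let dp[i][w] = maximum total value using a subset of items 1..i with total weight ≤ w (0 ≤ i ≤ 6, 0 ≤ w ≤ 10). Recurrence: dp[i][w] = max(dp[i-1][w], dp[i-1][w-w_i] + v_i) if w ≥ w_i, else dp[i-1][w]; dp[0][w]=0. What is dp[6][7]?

i\w   0   1   2   3   4   5   6   7   8   9  10
  0   0   0   0   0   0   0   0   0   0   0   0
  1   0   0   0   0  12  12  12  12  12  12  12
  2   0   0   5   5  12  12  17  17  17  17  17
  3   0   0   5   5  12  12  17  17  17  22  22
  4   0   0   5   5  12  12  17  17  17  22  22
  5   0   0   5   5  12  12  17  17  22  22  27
  6   0   0   5   5  12  12  17  17  22  22  27

17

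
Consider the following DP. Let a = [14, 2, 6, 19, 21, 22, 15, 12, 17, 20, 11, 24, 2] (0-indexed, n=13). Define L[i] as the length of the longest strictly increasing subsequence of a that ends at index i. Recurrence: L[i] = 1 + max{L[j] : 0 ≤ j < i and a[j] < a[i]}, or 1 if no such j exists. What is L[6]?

3

   i    0    1    2    3    4    5    6    7    8    9   10   11   12
a[i]   14    2    6   19   21   22   15   12   17   20   11   24    2
L[i]    1    1    2    3    4    5    3    3    4    5    3    6    1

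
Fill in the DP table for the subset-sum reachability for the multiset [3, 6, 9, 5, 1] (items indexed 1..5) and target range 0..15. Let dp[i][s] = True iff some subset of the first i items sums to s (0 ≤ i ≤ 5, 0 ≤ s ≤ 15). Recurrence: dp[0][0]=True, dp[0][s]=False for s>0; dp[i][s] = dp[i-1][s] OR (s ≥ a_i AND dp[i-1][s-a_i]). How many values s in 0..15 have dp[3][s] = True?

i\s   0   1   2   3   4   5   6   7   8   9  10  11  12  13  14  15
  0   T   F   F   F   F   F   F   F   F   F   F   F   F   F   F   F
  1   T   F   F   T   F   F   F   F   F   F   F   F   F   F   F   F
  2   T   F   F   T   F   F   T   F   F   T   F   F   F   F   F   F
  3   T   F   F   T   F   F   T   F   F   T   F   F   T   F   F   T
  4   T   F   F   T   F   T   T   F   T   T   F   T   T   F   T   T
  5   T   T   F   T   T   T   T   T   T   T   T   T   T   T   T   T

6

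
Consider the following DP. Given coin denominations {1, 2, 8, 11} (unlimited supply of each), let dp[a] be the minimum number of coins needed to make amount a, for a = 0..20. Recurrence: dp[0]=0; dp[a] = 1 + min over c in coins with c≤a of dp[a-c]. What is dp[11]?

1

 a  0  1  2  3  4  5  6  7  8  9 10 11 12 13 14 15 16 17 18 19 20
dp  0  1  1  2  2  3  3  4  1  2  2  1  2  2  3  3  2  3  3  2  3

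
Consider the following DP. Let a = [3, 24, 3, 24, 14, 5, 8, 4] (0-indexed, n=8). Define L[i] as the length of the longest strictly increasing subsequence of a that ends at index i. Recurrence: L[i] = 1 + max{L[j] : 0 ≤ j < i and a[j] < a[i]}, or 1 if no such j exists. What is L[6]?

   i    0    1    2    3    4    5    6    7
a[i]    3   24    3   24   14    5    8    4
L[i]    1    2    1    2    2    2    3    2

3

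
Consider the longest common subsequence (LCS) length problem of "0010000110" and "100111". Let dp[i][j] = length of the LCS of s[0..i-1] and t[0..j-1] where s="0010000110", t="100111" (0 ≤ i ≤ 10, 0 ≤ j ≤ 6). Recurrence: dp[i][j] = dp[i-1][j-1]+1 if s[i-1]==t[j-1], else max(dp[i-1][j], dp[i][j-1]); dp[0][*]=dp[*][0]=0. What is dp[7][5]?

3

   ''  1  0  0  1  1  1
''  0  0  0  0  0  0  0
 0  0  0  1  1  1  1  1
 0  0  0  1  2  2  2  2
 1  0  1  1  2  3  3  3
 0  0  1  2  2  3  3  3
 0  0  1  2  3  3  3  3
 0  0  1  2  3  3  3  3
 0  0  1  2  3  3  3  3
 1  0  1  2  3  4  4  4
 1  0  1  2  3  4  5  5
 0  0  1  2  3  4  5  5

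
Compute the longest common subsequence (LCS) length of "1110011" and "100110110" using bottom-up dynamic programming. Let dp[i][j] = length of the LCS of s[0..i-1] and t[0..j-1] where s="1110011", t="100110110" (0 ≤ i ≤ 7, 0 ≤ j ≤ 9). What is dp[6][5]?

4

   ''  1  0  0  1  1  0  1  1  0
''  0  0  0  0  0  0  0  0  0  0
 1  0  1  1  1  1  1  1  1  1  1
 1  0  1  1  1  2  2  2  2  2  2
 1  0  1  1  1  2  3  3  3  3  3
 0  0  1  2  2  2  3  4  4  4  4
 0  0  1  2  3  3  3  4  4  4  5
 1  0  1  2  3  4  4  4  5  5  5
 1  0  1  2  3  4  5  5  5  6  6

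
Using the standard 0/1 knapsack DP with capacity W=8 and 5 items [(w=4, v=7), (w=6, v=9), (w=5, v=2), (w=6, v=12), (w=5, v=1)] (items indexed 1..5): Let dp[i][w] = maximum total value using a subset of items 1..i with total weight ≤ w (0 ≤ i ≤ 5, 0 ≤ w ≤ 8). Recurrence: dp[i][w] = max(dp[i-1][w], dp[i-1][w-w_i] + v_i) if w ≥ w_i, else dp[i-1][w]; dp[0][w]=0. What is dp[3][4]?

7

i\w   0   1   2   3   4   5   6   7   8
  0   0   0   0   0   0   0   0   0   0
  1   0   0   0   0   7   7   7   7   7
  2   0   0   0   0   7   7   9   9   9
  3   0   0   0   0   7   7   9   9   9
  4   0   0   0   0   7   7  12  12  12
  5   0   0   0   0   7   7  12  12  12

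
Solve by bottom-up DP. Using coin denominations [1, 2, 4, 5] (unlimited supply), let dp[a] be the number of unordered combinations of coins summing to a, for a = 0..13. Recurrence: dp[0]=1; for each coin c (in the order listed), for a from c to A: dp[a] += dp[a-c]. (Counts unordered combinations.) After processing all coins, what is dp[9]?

13

after  coin     0     1     2     3     4     5     6     7     8     9    10    11    12    13
          1     1     1     1     1     1     1     1     1     1     1     1     1     1     1
          2     1     1     2     2     3     3     4     4     5     5     6     6     7     7
          4     1     1     2     2     4     4     6     6     9     9    12    12    16    16
          5     1     1     2     2     4     5     7     8    11    13    17    19    24    27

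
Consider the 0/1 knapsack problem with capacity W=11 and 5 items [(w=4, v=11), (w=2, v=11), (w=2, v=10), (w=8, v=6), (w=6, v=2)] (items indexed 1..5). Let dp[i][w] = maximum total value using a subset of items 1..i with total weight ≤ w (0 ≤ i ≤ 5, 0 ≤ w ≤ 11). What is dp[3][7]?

i\w   0   1   2   3   4   5   6   7   8   9  10  11
  0   0   0   0   0   0   0   0   0   0   0   0   0
  1   0   0   0   0  11  11  11  11  11  11  11  11
  2   0   0  11  11  11  11  22  22  22  22  22  22
  3   0   0  11  11  21  21  22  22  32  32  32  32
  4   0   0  11  11  21  21  22  22  32  32  32  32
  5   0   0  11  11  21  21  22  22  32  32  32  32

22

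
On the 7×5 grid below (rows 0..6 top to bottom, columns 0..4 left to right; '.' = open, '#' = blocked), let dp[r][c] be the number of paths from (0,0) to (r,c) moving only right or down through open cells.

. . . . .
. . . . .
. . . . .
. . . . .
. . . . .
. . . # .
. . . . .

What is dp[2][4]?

r\c   0   1   2   3   4
  0   1   1   1   1   1
  1   1   2   3   4   5
  2   1   3   6  10  15
  3   1   4  10  20  35
  4   1   5  15  35  70
  5   1   6  21   0  70
  6   1   7  28  28  98

15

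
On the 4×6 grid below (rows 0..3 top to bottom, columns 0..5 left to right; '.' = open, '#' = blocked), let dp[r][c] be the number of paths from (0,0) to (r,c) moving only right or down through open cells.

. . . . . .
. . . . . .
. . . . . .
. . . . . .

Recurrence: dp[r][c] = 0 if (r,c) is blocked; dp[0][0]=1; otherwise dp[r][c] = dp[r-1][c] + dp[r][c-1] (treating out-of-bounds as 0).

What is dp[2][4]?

r\c   0   1   2   3   4   5
  0   1   1   1   1   1   1
  1   1   2   3   4   5   6
  2   1   3   6  10  15  21
  3   1   4  10  20  35  56

15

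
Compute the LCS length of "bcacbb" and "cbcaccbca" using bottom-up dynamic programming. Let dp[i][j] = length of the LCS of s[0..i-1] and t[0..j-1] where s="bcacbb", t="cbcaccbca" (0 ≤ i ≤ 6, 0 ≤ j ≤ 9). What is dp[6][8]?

5

   ''  c  b  c  a  c  c  b  c  a
''  0  0  0  0  0  0  0  0  0  0
 b  0  0  1  1  1  1  1  1  1  1
 c  0  1  1  2  2  2  2  2  2  2
 a  0  1  1  2  3  3  3  3  3  3
 c  0  1  1  2  3  4  4  4  4  4
 b  0  1  2  2  3  4  4  5  5  5
 b  0  1  2  2  3  4  4  5  5  5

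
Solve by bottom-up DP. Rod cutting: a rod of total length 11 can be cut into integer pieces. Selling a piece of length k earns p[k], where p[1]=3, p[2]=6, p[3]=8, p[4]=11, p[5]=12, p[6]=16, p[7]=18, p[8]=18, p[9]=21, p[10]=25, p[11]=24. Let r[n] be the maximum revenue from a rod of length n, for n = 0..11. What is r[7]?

21

   n    0    1    2    3    4    5    6    7    8    9   10   11
r[n]    0    3    6    9   12   15   18   21   24   27   30   33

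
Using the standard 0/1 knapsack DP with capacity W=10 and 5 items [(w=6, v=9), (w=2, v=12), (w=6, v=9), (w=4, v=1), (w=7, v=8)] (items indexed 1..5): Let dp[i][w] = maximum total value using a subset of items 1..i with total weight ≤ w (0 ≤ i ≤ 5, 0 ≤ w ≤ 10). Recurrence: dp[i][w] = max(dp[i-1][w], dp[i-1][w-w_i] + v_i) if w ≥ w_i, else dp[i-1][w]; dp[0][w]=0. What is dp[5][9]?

i\w   0   1   2   3   4   5   6   7   8   9  10
  0   0   0   0   0   0   0   0   0   0   0   0
  1   0   0   0   0   0   0   9   9   9   9   9
  2   0   0  12  12  12  12  12  12  21  21  21
  3   0   0  12  12  12  12  12  12  21  21  21
  4   0   0  12  12  12  12  13  13  21  21  21
  5   0   0  12  12  12  12  13  13  21  21  21

21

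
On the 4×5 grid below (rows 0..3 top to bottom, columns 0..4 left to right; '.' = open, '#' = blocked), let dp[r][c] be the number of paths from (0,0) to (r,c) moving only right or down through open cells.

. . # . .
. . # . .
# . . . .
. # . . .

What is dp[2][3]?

r\c   0   1   2   3   4
  0   1   1   0   0   0
  1   1   2   0   0   0
  2   0   2   2   2   2
  3   0   0   2   4   6

2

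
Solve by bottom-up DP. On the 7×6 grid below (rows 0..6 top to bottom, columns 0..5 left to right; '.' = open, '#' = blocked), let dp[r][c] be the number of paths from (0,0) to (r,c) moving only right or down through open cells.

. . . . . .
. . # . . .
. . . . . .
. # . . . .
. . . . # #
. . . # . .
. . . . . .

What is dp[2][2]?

r\c   0   1   2   3   4   5
  0   1   1   1   1   1   1
  1   1   2   0   1   2   3
  2   1   3   3   4   6   9
  3   1   0   3   7  13  22
  4   1   1   4  11   0   0
  5   1   2   6   0   0   0
  6   1   3   9   9   9   9

3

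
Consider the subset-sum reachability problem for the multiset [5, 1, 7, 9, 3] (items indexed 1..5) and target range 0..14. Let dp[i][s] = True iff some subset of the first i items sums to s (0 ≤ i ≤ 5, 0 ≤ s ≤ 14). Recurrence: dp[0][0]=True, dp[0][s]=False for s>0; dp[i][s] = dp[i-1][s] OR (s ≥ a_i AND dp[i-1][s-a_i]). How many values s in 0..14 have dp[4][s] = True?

i\s   0   1   2   3   4   5   6   7   8   9  10  11  12  13  14
  0   T   F   F   F   F   F   F   F   F   F   F   F   F   F   F
  1   T   F   F   F   F   T   F   F   F   F   F   F   F   F   F
  2   T   T   F   F   F   T   T   F   F   F   F   F   F   F   F
  3   T   T   F   F   F   T   T   T   T   F   F   F   T   T   F
  4   T   T   F   F   F   T   T   T   T   T   T   F   T   T   T
  5   T   T   F   T   T   T   T   T   T   T   T   T   T   T   T

11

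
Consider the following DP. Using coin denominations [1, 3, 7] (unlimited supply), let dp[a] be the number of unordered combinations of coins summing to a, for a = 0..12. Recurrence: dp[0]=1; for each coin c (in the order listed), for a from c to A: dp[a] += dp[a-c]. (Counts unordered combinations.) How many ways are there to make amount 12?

7

after  coin     0     1     2     3     4     5     6     7     8     9    10    11    12
          1     1     1     1     1     1     1     1     1     1     1     1     1     1
          3     1     1     1     2     2     2     3     3     3     4     4     4     5
          7     1     1     1     2     2     2     3     4     4     5     6     6     7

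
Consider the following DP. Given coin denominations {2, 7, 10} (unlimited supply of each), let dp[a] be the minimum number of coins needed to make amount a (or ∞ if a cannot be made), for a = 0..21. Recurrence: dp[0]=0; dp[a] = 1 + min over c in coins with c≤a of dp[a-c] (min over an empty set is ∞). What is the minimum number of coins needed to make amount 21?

 a  0  1  2  3  4  5  6  7  8  9 10 11 12 13 14 15 16 17 18 19 20 21
dp  0  -  1  -  2  -  3  1  4  2  1  3  2  4  2  5  3  2  4  3  2  3
(- denotes ∞ / unreachable)

3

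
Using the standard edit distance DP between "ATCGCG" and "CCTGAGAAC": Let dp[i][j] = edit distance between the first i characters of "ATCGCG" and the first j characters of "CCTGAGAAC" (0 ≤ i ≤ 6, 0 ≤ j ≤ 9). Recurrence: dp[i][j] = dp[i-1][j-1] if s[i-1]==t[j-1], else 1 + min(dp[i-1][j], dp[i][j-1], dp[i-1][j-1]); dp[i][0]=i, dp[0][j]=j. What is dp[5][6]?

5

   ''  C  C  T  G  A  G  A  A  C
''  0  1  2  3  4  5  6  7  8  9
 A  1  1  2  3  4  4  5  6  7  8
 T  2  2  2  2  3  4  5  6  7  8
 C  3  2  2  3  3  4  5  6  7  7
 G  4  3  3  3  3  4  4  5  6  7
 C  5  4  3  4  4  4  5  5  6  6
 G  6  5  4  4  4  5  4  5  6  7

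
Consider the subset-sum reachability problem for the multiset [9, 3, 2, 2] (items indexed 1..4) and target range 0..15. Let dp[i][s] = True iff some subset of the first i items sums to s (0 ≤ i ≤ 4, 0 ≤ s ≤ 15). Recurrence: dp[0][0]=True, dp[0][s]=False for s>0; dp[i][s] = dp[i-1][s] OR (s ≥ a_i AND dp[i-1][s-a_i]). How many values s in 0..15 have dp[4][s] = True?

i\s   0   1   2   3   4   5   6   7   8   9  10  11  12  13  14  15
  0   T   F   F   F   F   F   F   F   F   F   F   F   F   F   F   F
  1   T   F   F   F   F   F   F   F   F   T   F   F   F   F   F   F
  2   T   F   F   T   F   F   F   F   F   T   F   F   T   F   F   F
  3   T   F   T   T   F   T   F   F   F   T   F   T   T   F   T   F
  4   T   F   T   T   T   T   F   T   F   T   F   T   T   T   T   F

11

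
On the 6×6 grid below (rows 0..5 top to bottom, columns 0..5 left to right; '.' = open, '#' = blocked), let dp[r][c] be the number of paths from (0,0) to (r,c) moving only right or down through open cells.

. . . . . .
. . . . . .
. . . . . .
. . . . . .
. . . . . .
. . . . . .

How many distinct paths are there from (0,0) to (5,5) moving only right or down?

r\c   0   1   2   3   4   5
  0   1   1   1   1   1   1
  1   1   2   3   4   5   6
  2   1   3   6  10  15  21
  3   1   4  10  20  35  56
  4   1   5  15  35  70 126
  5   1   6  21  56 126 252

252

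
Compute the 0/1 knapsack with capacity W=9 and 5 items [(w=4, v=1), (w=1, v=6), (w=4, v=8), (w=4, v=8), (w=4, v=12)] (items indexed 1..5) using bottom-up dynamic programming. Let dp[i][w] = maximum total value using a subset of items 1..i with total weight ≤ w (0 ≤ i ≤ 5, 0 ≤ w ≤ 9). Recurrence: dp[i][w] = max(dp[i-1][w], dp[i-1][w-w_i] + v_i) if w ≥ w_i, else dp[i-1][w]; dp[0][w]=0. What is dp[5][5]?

i\w   0   1   2   3   4   5   6   7   8   9
  0   0   0   0   0   0   0   0   0   0   0
  1   0   0   0   0   1   1   1   1   1   1
  2   0   6   6   6   6   7   7   7   7   7
  3   0   6   6   6   8  14  14  14  14  15
  4   0   6   6   6   8  14  14  14  16  22
  5   0   6   6   6  12  18  18  18  20  26

18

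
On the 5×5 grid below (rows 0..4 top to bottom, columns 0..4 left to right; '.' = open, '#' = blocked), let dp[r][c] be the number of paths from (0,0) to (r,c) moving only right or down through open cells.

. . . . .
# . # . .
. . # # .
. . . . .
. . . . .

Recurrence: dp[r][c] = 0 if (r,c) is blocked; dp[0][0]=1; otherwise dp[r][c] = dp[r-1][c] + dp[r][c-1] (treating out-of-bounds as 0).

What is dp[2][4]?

r\c   0   1   2   3   4
  0   1   1   1   1   1
  1   0   1   0   1   2
  2   0   1   0   0   2
  3   0   1   1   1   3
  4   0   1   2   3   6

2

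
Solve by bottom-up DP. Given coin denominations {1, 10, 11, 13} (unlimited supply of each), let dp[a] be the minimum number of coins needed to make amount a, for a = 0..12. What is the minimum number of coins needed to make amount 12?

2

 a  0  1  2  3  4  5  6  7  8  9 10 11 12
dp  0  1  2  3  4  5  6  7  8  9  1  1  2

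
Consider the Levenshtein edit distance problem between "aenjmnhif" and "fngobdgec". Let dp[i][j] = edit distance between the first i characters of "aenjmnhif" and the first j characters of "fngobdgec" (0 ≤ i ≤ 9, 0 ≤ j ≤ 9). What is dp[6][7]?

   ''  f  n  g  o  b  d  g  e  c
''  0  1  2  3  4  5  6  7  8  9
 a  1  1  2  3  4  5  6  7  8  9
 e  2  2  2  3  4  5  6  7  7  8
 n  3  3  2  3  4  5  6  7  8  8
 j  4  4  3  3  4  5  6  7  8  9
 m  5  5  4  4  4  5  6  7  8  9
 n  6  6  5  5  5  5  6  7  8  9
 h  7  7  6  6  6  6  6  7  8  9
 i  8  8  7  7  7  7  7  7  8  9
 f  9  8  8  8  8  8  8  8  8  9

7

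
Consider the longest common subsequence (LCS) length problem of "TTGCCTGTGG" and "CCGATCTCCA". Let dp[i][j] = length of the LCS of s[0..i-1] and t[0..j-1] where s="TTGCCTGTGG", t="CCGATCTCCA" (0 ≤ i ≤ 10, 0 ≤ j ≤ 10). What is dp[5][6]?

   ''  C  C  G  A  T  C  T  C  C  A
''  0  0  0  0  0  0  0  0  0  0  0
 T  0  0  0  0  0  1  1  1  1  1  1
 T  0  0  0  0  0  1  1  2  2  2  2
 G  0  0  0  1  1  1  1  2  2  2  2
 C  0  1  1  1  1  1  2  2  3  3  3
 C  0  1  2  2  2  2  2  2  3  4  4
 T  0  1  2  2  2  3  3  3  3  4  4
 G  0  1  2  3  3  3  3  3  3  4  4
 T  0  1  2  3  3  4  4  4  4  4  4
 G  0  1  2  3  3  4  4  4  4  4  4
 G  0  1  2  3  3  4  4  4  4  4  4

2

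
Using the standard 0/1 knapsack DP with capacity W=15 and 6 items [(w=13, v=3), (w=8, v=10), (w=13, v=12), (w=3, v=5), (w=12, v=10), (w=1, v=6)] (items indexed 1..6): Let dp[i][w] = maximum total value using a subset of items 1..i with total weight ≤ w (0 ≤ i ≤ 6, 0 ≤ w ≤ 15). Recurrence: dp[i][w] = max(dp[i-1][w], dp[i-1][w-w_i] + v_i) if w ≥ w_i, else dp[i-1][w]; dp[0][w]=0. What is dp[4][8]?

10

i\w   0   1   2   3   4   5   6   7   8   9  10  11  12  13  14  15
  0   0   0   0   0   0   0   0   0   0   0   0   0   0   0   0   0
  1   0   0   0   0   0   0   0   0   0   0   0   0   0   3   3   3
  2   0   0   0   0   0   0   0   0  10  10  10  10  10  10  10  10
  3   0   0   0   0   0   0   0   0  10  10  10  10  10  12  12  12
  4   0   0   0   5   5   5   5   5  10  10  10  15  15  15  15  15
  5   0   0   0   5   5   5   5   5  10  10  10  15  15  15  15  15
  6   0   6   6   6  11  11  11  11  11  16  16  16  21  21  21  21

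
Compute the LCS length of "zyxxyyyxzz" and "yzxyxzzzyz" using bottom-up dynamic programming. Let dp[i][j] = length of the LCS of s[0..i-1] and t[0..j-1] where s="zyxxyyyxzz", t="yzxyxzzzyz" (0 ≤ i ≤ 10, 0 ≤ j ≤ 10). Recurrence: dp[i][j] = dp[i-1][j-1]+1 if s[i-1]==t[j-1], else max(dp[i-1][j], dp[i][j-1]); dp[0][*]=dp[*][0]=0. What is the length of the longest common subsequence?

   ''  y  z  x  y  x  z  z  z  y  z
''  0  0  0  0  0  0  0  0  0  0  0
 z  0  0  1  1  1  1  1  1  1  1  1
 y  0  1  1  1  2  2  2  2  2  2  2
 x  0  1  1  2  2  3  3  3  3  3  3
 x  0  1  1  2  2  3  3  3  3  3  3
 y  0  1  1  2  3  3  3  3  3  4  4
 y  0  1  1  2  3  3  3  3  3  4  4
 y  0  1  1  2  3  3  3  3  3  4  4
 x  0  1  1  2  3  4  4  4  4  4  4
 z  0  1  2  2  3  4  5  5  5  5  5
 z  0  1  2  2  3  4  5  6  6  6  6

6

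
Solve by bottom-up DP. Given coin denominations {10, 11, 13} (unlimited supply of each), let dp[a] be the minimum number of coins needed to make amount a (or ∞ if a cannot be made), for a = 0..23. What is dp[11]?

1

 a  0  1  2  3  4  5  6  7  8  9 10 11 12 13 14 15 16 17 18 19 20 21 22 23
dp  0  -  -  -  -  -  -  -  -  -  1  1  -  1  -  -  -  -  -  -  2  2  2  2
(- denotes ∞ / unreachable)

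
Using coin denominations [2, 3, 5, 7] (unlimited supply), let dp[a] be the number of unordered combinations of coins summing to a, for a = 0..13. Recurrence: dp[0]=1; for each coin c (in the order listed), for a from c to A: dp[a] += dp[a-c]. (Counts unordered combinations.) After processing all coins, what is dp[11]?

5

after  coin     0     1     2     3     4     5     6     7     8     9    10    11    12    13
          2     1     0     1     0     1     0     1     0     1     0     1     0     1     0
          3     1     0     1     1     1     1     2     1     2     2     2     2     3     2
          5     1     0     1     1     1     2     2     2     3     3     4     4     5     5
          7     1     0     1     1     1     2     2     3     3     4     5     5     7     7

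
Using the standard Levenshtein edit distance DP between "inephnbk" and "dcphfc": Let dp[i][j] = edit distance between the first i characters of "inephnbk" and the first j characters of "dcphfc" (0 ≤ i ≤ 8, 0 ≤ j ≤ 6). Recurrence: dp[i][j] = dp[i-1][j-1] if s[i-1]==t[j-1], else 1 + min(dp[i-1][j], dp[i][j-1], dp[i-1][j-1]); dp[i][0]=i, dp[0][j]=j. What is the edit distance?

   ''  d  c  p  h  f  c
''  0  1  2  3  4  5  6
 i  1  1  2  3  4  5  6
 n  2  2  2  3  4  5  6
 e  3  3  3  3  4  5  6
 p  4  4  4  3  4  5  6
 h  5  5  5  4  3  4  5
 n  6  6  6  5  4  4  5
 b  7  7  7  6  5  5  5
 k  8  8  8  7  6  6  6

6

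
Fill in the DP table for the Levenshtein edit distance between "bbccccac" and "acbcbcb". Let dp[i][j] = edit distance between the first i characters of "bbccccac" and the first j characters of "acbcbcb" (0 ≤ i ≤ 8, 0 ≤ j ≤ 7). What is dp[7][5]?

5

   ''  a  c  b  c  b  c  b
''  0  1  2  3  4  5  6  7
 b  1  1  2  2  3  4  5  6
 b  2  2  2  2  3  3  4  5
 c  3  3  2  3  2  3  3  4
 c  4  4  3  3  3  3  3  4
 c  5  5  4  4  3  4  3  4
 c  6  6  5  5  4  4  4  4
 a  7  6  6  6  5  5  5  5
 c  8  7  6  7  6  6  5  6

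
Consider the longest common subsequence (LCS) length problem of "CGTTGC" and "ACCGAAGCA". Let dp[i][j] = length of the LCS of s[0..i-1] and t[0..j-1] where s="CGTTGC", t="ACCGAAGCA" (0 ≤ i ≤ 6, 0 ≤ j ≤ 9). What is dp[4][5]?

2

   ''  A  C  C  G  A  A  G  C  A
''  0  0  0  0  0  0  0  0  0  0
 C  0  0  1  1  1  1  1  1  1  1
 G  0  0  1  1  2  2  2  2  2  2
 T  0  0  1  1  2  2  2  2  2  2
 T  0  0  1  1  2  2  2  2  2  2
 G  0  0  1  1  2  2  2  3  3  3
 C  0  0  1  2  2  2  2  3  4  4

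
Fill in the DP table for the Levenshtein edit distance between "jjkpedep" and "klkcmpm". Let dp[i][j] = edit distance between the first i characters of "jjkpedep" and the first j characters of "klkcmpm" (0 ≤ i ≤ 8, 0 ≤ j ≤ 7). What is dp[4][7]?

   ''  k  l  k  c  m  p  m
''  0  1  2  3  4  5  6  7
 j  1  1  2  3  4  5  6  7
 j  2  2  2  3  4  5  6  7
 k  3  2  3  2  3  4  5  6
 p  4  3  3  3  3  4  4  5
 e  5  4  4  4  4  4  5  5
 d  6  5  5  5  5  5  5  6
 e  7  6  6  6  6  6  6  6
 p  8  7  7  7  7  7  6  7

5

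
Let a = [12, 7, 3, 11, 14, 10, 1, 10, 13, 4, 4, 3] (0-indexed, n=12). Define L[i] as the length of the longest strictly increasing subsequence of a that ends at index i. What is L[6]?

1

   i    0    1    2    3    4    5    6    7    8    9   10   11
a[i]   12    7    3   11   14   10    1   10   13    4    4    3
L[i]    1    1    1    2    3    2    1    2    3    2    2    2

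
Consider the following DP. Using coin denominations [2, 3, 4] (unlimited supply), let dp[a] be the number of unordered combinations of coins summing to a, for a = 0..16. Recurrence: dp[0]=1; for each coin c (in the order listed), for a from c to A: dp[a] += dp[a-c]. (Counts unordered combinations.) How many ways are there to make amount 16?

10

after  coin     0     1     2     3     4     5     6     7     8     9    10    11    12    13    14    15    16
          2     1     0     1     0     1     0     1     0     1     0     1     0     1     0     1     0     1
          3     1     0     1     1     1     1     2     1     2     2     2     2     3     2     3     3     3
          4     1     0     1     1     2     1     3     2     4     3     5     4     7     5     8     7    10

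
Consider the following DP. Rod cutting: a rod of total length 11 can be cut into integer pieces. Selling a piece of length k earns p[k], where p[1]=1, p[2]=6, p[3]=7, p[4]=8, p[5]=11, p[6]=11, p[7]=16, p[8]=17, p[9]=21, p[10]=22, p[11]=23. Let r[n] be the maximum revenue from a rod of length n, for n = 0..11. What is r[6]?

   n    0    1    2    3    4    5    6    7    8    9   10   11
r[n]    0    1    6    7   12   13   18   19   24   25   30   31

18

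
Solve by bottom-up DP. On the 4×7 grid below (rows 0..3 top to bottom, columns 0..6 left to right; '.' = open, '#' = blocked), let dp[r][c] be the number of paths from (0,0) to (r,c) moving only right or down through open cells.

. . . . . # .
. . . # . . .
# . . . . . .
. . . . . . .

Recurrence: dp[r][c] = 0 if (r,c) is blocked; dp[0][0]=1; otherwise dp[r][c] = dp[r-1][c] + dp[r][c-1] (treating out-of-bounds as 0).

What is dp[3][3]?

r\c   0   1   2   3   4   5   6
  0   1   1   1   1   1   0   0
  1   1   2   3   0   1   1   1
  2   0   2   5   5   6   7   8
  3   0   2   7  12  18  25  33

12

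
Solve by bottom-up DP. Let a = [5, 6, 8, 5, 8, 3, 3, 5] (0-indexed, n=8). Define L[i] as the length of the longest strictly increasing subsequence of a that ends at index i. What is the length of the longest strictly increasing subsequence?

   i    0    1    2    3    4    5    6    7
a[i]    5    6    8    5    8    3    3    5
L[i]    1    2    3    1    3    1    1    2

3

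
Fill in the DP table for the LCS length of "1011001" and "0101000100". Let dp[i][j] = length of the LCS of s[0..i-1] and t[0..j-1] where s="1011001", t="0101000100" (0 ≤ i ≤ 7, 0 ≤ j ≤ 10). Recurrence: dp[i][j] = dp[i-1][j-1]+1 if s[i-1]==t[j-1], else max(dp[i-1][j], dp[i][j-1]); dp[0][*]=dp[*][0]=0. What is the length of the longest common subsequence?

6

   ''  0  1  0  1  0  0  0  1  0  0
''  0  0  0  0  0  0  0  0  0  0  0
 1  0  0  1  1  1  1  1  1  1  1  1
 0  0  1  1  2  2  2  2  2  2  2  2
 1  0  1  2  2  3  3  3  3  3  3  3
 1  0  1  2  2  3  3  3  3  4  4  4
 0  0  1  2  3  3  4  4  4  4  5  5
 0  0  1  2  3  3  4  5  5  5  5  6
 1  0  1  2  3  4  4  5  5  6  6  6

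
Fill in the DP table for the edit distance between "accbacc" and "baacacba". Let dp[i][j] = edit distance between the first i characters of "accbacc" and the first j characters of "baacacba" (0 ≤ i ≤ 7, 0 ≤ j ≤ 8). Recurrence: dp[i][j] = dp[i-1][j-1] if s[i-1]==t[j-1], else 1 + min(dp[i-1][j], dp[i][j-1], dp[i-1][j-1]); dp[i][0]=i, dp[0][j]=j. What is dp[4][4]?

3

   ''  b  a  a  c  a  c  b  a
''  0  1  2  3  4  5  6  7  8
 a  1  1  1  2  3  4  5  6  7
 c  2  2  2  2  2  3  4  5  6
 c  3  3  3  3  2  3  3  4  5
 b  4  3  4  4  3  3  4  3  4
 a  5  4  3  4  4  3  4  4  3
 c  6  5  4  4  4  4  3  4  4
 c  7  6  5  5  4  5  4  4  5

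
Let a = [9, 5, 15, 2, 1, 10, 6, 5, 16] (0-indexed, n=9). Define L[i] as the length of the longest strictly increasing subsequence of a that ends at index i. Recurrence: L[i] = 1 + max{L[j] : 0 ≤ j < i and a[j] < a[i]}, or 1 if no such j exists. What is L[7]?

   i    0    1    2    3    4    5    6    7    8
a[i]    9    5   15    2    1   10    6    5   16
L[i]    1    1    2    1    1    2    2    2    3

2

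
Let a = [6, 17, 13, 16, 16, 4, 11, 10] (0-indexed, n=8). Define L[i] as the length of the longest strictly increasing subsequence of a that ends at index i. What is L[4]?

   i    0    1    2    3    4    5    6    7
a[i]    6   17   13   16   16    4   11   10
L[i]    1    2    2    3    3    1    2    2

3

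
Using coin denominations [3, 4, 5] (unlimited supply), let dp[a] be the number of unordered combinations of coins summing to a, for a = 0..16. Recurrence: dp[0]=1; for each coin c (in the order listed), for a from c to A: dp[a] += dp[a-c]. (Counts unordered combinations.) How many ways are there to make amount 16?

after  coin     0     1     2     3     4     5     6     7     8     9    10    11    12    13    14    15    16
          3     1     0     0     1     0     0     1     0     0     1     0     0     1     0     0     1     0
          4     1     0     0     1     1     0     1     1     1     1     1     1     2     1     1     2     2
          5     1     0     0     1     1     1     1     1     2     2     2     2     3     3     3     4     4

4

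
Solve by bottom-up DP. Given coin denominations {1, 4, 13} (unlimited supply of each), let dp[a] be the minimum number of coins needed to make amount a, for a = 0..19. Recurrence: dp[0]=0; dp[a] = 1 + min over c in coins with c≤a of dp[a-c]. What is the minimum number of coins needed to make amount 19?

 a  0  1  2  3  4  5  6  7  8  9 10 11 12 13 14 15 16 17 18 19
dp  0  1  2  3  1  2  3  4  2  3  4  5  3  1  2  3  4  2  3  4

4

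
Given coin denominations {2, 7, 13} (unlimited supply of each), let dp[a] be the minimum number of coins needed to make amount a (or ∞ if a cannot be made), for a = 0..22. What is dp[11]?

3

 a  0  1  2  3  4  5  6  7  8  9 10 11 12 13 14 15 16 17 18 19 20 21 22
dp  0  -  1  -  2  -  3  1  4  2  5  3  6  1  2  2  3  3  4  4  2  3  3
(- denotes ∞ / unreachable)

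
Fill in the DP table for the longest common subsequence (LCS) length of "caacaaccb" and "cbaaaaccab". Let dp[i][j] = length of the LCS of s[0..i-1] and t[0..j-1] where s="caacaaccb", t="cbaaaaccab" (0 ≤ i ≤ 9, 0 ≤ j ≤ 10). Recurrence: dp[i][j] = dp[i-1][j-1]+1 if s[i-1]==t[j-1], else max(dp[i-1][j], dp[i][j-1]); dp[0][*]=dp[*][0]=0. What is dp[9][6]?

5

   ''  c  b  a  a  a  a  c  c  a  b
''  0  0  0  0  0  0  0  0  0  0  0
 c  0  1  1  1  1  1  1  1  1  1  1
 a  0  1  1  2  2  2  2  2  2  2  2
 a  0  1  1  2  3  3  3  3  3  3  3
 c  0  1  1  2  3  3  3  4  4  4  4
 a  0  1  1  2  3  4  4  4  4  5  5
 a  0  1  1  2  3  4  5  5  5  5  5
 c  0  1  1  2  3  4  5  6  6  6  6
 c  0  1  1  2  3  4  5  6  7  7  7
 b  0  1  2  2  3  4  5  6  7  7  8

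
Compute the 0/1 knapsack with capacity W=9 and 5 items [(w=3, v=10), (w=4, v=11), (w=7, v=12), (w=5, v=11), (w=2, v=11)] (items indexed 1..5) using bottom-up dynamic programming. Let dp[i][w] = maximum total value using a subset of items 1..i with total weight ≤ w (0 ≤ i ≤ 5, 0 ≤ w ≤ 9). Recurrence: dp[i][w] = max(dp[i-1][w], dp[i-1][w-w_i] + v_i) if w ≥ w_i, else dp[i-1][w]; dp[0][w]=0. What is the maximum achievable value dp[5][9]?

32

i\w   0   1   2   3   4   5   6   7   8   9
  0   0   0   0   0   0   0   0   0   0   0
  1   0   0   0  10  10  10  10  10  10  10
  2   0   0   0  10  11  11  11  21  21  21
  3   0   0   0  10  11  11  11  21  21  21
  4   0   0   0  10  11  11  11  21  21  22
  5   0   0  11  11  11  21  22  22  22  32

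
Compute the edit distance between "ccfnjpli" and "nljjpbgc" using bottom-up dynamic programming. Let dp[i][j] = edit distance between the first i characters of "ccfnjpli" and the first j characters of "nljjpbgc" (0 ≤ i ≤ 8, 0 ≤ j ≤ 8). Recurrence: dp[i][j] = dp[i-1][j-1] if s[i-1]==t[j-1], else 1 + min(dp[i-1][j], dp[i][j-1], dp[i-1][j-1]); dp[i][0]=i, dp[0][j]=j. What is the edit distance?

7

   ''  n  l  j  j  p  b  g  c
''  0  1  2  3  4  5  6  7  8
 c  1  1  2  3  4  5  6  7  7
 c  2  2  2  3  4  5  6  7  7
 f  3  3  3  3  4  5  6  7  8
 n  4  3  4  4  4  5  6  7  8
 j  5  4  4  4  4  5  6  7  8
 p  6  5  5  5  5  4  5  6  7
 l  7  6  5  6  6  5  5  6  7
 i  8  7  6  6  7  6  6  6  7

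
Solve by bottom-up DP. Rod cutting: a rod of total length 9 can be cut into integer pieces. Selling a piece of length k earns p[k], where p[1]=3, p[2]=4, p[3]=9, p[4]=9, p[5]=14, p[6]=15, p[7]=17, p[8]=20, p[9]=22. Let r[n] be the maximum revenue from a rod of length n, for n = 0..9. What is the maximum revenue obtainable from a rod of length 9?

   n    0    1    2    3    4    5    6    7    8    9
r[n]    0    3    6    9   12   15   18   21   24   27

27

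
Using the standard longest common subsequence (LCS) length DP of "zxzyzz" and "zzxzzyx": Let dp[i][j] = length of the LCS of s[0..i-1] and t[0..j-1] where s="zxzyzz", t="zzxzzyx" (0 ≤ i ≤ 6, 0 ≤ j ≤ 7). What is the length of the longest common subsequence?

4

   ''  z  z  x  z  z  y  x
''  0  0  0  0  0  0  0  0
 z  0  1  1  1  1  1  1  1
 x  0  1  1  2  2  2  2  2
 z  0  1  2  2  3  3  3  3
 y  0  1  2  2  3  3  4  4
 z  0  1  2  2  3  4  4  4
 z  0  1  2  2  3  4  4  4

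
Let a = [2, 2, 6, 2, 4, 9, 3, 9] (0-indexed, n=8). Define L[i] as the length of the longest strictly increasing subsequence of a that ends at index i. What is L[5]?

3

   i    0    1    2    3    4    5    6    7
a[i]    2    2    6    2    4    9    3    9
L[i]    1    1    2    1    2    3    2    3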